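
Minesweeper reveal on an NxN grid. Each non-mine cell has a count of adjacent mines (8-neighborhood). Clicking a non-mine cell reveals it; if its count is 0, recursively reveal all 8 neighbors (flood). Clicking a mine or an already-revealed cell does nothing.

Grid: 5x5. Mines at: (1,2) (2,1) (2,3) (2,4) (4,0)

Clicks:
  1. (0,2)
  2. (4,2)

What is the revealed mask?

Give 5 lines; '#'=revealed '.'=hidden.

Click 1 (0,2) count=1: revealed 1 new [(0,2)] -> total=1
Click 2 (4,2) count=0: revealed 8 new [(3,1) (3,2) (3,3) (3,4) (4,1) (4,2) (4,3) (4,4)] -> total=9

Answer: ..#..
.....
.....
.####
.####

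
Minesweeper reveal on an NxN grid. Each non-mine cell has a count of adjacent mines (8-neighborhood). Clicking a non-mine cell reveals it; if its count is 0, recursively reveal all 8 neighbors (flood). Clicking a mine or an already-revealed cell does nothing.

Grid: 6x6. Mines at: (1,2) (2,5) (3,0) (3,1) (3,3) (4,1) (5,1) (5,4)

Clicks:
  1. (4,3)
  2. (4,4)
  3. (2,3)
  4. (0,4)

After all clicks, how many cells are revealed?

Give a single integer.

Click 1 (4,3) count=2: revealed 1 new [(4,3)] -> total=1
Click 2 (4,4) count=2: revealed 1 new [(4,4)] -> total=2
Click 3 (2,3) count=2: revealed 1 new [(2,3)] -> total=3
Click 4 (0,4) count=0: revealed 6 new [(0,3) (0,4) (0,5) (1,3) (1,4) (1,5)] -> total=9

Answer: 9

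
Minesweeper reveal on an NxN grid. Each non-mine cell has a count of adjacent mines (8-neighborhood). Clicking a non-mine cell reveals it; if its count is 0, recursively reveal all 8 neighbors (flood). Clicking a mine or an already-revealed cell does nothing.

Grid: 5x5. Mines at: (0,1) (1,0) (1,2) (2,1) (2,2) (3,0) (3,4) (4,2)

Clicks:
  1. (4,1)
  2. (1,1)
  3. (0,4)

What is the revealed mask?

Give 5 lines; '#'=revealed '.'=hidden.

Answer: ...##
.#.##
...##
.....
.#...

Derivation:
Click 1 (4,1) count=2: revealed 1 new [(4,1)] -> total=1
Click 2 (1,1) count=5: revealed 1 new [(1,1)] -> total=2
Click 3 (0,4) count=0: revealed 6 new [(0,3) (0,4) (1,3) (1,4) (2,3) (2,4)] -> total=8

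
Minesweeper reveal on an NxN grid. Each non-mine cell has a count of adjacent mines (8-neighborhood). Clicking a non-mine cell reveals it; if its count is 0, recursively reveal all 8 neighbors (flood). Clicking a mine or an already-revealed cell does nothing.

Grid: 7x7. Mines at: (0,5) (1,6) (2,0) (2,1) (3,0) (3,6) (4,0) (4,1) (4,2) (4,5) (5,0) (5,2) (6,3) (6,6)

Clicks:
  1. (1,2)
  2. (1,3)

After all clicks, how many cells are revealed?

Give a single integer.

Click 1 (1,2) count=1: revealed 1 new [(1,2)] -> total=1
Click 2 (1,3) count=0: revealed 18 new [(0,0) (0,1) (0,2) (0,3) (0,4) (1,0) (1,1) (1,3) (1,4) (1,5) (2,2) (2,3) (2,4) (2,5) (3,2) (3,3) (3,4) (3,5)] -> total=19

Answer: 19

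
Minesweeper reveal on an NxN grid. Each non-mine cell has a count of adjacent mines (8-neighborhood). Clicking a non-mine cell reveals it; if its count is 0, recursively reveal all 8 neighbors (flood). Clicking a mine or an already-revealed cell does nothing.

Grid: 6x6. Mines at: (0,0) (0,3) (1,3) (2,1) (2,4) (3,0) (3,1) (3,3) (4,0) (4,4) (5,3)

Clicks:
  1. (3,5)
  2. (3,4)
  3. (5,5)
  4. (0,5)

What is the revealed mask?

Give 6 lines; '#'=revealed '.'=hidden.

Click 1 (3,5) count=2: revealed 1 new [(3,5)] -> total=1
Click 2 (3,4) count=3: revealed 1 new [(3,4)] -> total=2
Click 3 (5,5) count=1: revealed 1 new [(5,5)] -> total=3
Click 4 (0,5) count=0: revealed 4 new [(0,4) (0,5) (1,4) (1,5)] -> total=7

Answer: ....##
....##
......
....##
......
.....#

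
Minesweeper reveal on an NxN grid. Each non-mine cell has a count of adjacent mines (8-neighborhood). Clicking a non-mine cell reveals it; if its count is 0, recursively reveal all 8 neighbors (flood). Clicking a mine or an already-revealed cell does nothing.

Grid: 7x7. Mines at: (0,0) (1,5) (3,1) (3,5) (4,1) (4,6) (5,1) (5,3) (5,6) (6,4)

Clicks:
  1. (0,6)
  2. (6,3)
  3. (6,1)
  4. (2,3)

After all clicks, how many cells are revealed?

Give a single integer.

Answer: 21

Derivation:
Click 1 (0,6) count=1: revealed 1 new [(0,6)] -> total=1
Click 2 (6,3) count=2: revealed 1 new [(6,3)] -> total=2
Click 3 (6,1) count=1: revealed 1 new [(6,1)] -> total=3
Click 4 (2,3) count=0: revealed 18 new [(0,1) (0,2) (0,3) (0,4) (1,1) (1,2) (1,3) (1,4) (2,1) (2,2) (2,3) (2,4) (3,2) (3,3) (3,4) (4,2) (4,3) (4,4)] -> total=21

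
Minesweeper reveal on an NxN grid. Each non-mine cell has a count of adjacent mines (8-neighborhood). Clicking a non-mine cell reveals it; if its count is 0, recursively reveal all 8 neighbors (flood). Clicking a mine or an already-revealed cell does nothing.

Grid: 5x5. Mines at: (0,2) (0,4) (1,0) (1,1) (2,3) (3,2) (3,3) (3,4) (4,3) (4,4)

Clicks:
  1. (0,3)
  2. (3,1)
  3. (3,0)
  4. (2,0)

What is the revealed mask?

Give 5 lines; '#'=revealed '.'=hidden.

Answer: ...#.
.....
##...
##...
##...

Derivation:
Click 1 (0,3) count=2: revealed 1 new [(0,3)] -> total=1
Click 2 (3,1) count=1: revealed 1 new [(3,1)] -> total=2
Click 3 (3,0) count=0: revealed 5 new [(2,0) (2,1) (3,0) (4,0) (4,1)] -> total=7
Click 4 (2,0) count=2: revealed 0 new [(none)] -> total=7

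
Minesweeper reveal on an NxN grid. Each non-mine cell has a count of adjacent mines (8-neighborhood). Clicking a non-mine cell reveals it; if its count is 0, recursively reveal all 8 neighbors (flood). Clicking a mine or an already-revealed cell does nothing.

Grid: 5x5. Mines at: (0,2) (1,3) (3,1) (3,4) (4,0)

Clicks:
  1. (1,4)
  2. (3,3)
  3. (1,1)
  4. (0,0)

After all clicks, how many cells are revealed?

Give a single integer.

Click 1 (1,4) count=1: revealed 1 new [(1,4)] -> total=1
Click 2 (3,3) count=1: revealed 1 new [(3,3)] -> total=2
Click 3 (1,1) count=1: revealed 1 new [(1,1)] -> total=3
Click 4 (0,0) count=0: revealed 5 new [(0,0) (0,1) (1,0) (2,0) (2,1)] -> total=8

Answer: 8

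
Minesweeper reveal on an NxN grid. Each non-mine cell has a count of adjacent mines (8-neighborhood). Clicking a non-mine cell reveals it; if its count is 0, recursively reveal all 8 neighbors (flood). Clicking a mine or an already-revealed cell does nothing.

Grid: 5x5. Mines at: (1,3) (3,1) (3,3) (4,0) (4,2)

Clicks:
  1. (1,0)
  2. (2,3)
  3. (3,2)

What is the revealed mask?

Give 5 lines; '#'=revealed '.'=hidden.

Answer: ###..
###..
####.
..#..
.....

Derivation:
Click 1 (1,0) count=0: revealed 9 new [(0,0) (0,1) (0,2) (1,0) (1,1) (1,2) (2,0) (2,1) (2,2)] -> total=9
Click 2 (2,3) count=2: revealed 1 new [(2,3)] -> total=10
Click 3 (3,2) count=3: revealed 1 new [(3,2)] -> total=11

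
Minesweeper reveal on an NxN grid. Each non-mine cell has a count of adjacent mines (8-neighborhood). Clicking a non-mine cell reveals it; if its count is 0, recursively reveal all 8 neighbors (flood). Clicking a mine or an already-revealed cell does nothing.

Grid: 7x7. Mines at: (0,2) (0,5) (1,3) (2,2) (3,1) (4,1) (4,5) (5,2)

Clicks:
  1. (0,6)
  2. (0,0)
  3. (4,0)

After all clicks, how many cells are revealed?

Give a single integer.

Click 1 (0,6) count=1: revealed 1 new [(0,6)] -> total=1
Click 2 (0,0) count=0: revealed 6 new [(0,0) (0,1) (1,0) (1,1) (2,0) (2,1)] -> total=7
Click 3 (4,0) count=2: revealed 1 new [(4,0)] -> total=8

Answer: 8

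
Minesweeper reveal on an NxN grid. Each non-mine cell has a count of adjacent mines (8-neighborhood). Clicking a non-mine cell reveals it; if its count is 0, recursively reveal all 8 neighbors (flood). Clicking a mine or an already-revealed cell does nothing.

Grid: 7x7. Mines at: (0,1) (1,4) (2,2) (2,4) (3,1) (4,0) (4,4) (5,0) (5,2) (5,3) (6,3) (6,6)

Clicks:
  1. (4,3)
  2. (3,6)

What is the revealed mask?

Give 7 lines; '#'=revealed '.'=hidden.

Answer: .....##
.....##
.....##
.....##
...#.##
.....##
.......

Derivation:
Click 1 (4,3) count=3: revealed 1 new [(4,3)] -> total=1
Click 2 (3,6) count=0: revealed 12 new [(0,5) (0,6) (1,5) (1,6) (2,5) (2,6) (3,5) (3,6) (4,5) (4,6) (5,5) (5,6)] -> total=13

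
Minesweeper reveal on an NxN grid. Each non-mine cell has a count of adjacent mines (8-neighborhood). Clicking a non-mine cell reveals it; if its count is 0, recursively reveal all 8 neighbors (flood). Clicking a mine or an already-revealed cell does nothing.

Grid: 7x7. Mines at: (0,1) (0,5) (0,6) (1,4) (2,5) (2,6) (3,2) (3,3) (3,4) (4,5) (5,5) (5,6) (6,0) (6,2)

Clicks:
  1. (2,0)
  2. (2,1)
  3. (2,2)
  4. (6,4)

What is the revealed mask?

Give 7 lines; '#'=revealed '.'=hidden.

Answer: .......
##.....
###....
##.....
##.....
##.....
....#..

Derivation:
Click 1 (2,0) count=0: revealed 10 new [(1,0) (1,1) (2,0) (2,1) (3,0) (3,1) (4,0) (4,1) (5,0) (5,1)] -> total=10
Click 2 (2,1) count=1: revealed 0 new [(none)] -> total=10
Click 3 (2,2) count=2: revealed 1 new [(2,2)] -> total=11
Click 4 (6,4) count=1: revealed 1 new [(6,4)] -> total=12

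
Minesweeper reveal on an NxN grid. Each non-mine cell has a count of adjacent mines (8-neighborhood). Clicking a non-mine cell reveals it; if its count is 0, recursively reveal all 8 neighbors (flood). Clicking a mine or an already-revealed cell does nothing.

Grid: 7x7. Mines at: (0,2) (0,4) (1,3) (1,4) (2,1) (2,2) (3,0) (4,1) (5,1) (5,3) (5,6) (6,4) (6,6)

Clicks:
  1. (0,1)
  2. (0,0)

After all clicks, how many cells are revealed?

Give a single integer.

Click 1 (0,1) count=1: revealed 1 new [(0,1)] -> total=1
Click 2 (0,0) count=0: revealed 3 new [(0,0) (1,0) (1,1)] -> total=4

Answer: 4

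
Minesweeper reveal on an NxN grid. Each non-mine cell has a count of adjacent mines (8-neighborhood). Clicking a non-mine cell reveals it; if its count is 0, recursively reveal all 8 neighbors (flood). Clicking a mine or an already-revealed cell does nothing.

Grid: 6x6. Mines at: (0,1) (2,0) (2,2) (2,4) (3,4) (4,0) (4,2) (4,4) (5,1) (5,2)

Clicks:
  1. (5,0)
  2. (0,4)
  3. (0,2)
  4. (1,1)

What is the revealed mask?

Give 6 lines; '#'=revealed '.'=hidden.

Click 1 (5,0) count=2: revealed 1 new [(5,0)] -> total=1
Click 2 (0,4) count=0: revealed 8 new [(0,2) (0,3) (0,4) (0,5) (1,2) (1,3) (1,4) (1,5)] -> total=9
Click 3 (0,2) count=1: revealed 0 new [(none)] -> total=9
Click 4 (1,1) count=3: revealed 1 new [(1,1)] -> total=10

Answer: ..####
.#####
......
......
......
#.....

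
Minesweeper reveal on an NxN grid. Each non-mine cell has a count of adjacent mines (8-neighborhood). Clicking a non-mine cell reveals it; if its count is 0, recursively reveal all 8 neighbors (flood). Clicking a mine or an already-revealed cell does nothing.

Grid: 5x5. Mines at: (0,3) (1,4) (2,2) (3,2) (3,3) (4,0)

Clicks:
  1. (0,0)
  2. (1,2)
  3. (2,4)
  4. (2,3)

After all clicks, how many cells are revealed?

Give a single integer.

Answer: 12

Derivation:
Click 1 (0,0) count=0: revealed 10 new [(0,0) (0,1) (0,2) (1,0) (1,1) (1,2) (2,0) (2,1) (3,0) (3,1)] -> total=10
Click 2 (1,2) count=2: revealed 0 new [(none)] -> total=10
Click 3 (2,4) count=2: revealed 1 new [(2,4)] -> total=11
Click 4 (2,3) count=4: revealed 1 new [(2,3)] -> total=12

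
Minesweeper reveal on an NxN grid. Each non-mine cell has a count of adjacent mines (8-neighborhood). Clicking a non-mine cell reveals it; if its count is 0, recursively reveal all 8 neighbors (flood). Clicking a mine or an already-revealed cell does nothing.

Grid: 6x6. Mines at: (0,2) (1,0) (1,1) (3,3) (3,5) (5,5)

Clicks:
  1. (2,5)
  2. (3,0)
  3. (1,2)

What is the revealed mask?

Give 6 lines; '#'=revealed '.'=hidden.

Click 1 (2,5) count=1: revealed 1 new [(2,5)] -> total=1
Click 2 (3,0) count=0: revealed 16 new [(2,0) (2,1) (2,2) (3,0) (3,1) (3,2) (4,0) (4,1) (4,2) (4,3) (4,4) (5,0) (5,1) (5,2) (5,3) (5,4)] -> total=17
Click 3 (1,2) count=2: revealed 1 new [(1,2)] -> total=18

Answer: ......
..#...
###..#
###...
#####.
#####.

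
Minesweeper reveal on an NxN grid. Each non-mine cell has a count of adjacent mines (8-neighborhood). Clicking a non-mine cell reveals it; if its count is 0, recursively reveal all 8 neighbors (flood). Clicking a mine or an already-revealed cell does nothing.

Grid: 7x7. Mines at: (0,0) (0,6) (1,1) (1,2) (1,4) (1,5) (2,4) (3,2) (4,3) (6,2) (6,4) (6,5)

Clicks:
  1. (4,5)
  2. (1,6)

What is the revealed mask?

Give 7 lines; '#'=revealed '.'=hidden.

Answer: .......
......#
.....##
....###
....###
....###
.......

Derivation:
Click 1 (4,5) count=0: revealed 11 new [(2,5) (2,6) (3,4) (3,5) (3,6) (4,4) (4,5) (4,6) (5,4) (5,5) (5,6)] -> total=11
Click 2 (1,6) count=2: revealed 1 new [(1,6)] -> total=12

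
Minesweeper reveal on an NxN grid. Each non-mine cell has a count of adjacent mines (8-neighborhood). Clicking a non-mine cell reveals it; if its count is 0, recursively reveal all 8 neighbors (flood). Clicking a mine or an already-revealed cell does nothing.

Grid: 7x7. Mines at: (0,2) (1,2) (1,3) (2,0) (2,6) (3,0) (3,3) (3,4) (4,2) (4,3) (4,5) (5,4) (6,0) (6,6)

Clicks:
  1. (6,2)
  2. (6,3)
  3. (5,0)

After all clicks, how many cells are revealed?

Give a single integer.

Answer: 7

Derivation:
Click 1 (6,2) count=0: revealed 6 new [(5,1) (5,2) (5,3) (6,1) (6,2) (6,3)] -> total=6
Click 2 (6,3) count=1: revealed 0 new [(none)] -> total=6
Click 3 (5,0) count=1: revealed 1 new [(5,0)] -> total=7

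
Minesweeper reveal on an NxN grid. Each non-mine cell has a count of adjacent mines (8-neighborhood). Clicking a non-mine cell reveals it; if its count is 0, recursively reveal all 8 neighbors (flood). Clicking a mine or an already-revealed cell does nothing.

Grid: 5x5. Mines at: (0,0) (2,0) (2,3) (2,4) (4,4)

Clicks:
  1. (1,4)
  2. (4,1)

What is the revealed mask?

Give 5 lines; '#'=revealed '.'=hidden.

Click 1 (1,4) count=2: revealed 1 new [(1,4)] -> total=1
Click 2 (4,1) count=0: revealed 8 new [(3,0) (3,1) (3,2) (3,3) (4,0) (4,1) (4,2) (4,3)] -> total=9

Answer: .....
....#
.....
####.
####.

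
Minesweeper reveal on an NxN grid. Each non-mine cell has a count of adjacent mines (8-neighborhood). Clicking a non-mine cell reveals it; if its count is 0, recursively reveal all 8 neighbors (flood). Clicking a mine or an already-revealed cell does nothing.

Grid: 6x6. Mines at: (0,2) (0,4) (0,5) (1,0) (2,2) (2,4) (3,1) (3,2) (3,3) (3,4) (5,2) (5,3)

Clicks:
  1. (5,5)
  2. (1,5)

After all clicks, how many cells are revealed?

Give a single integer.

Click 1 (5,5) count=0: revealed 4 new [(4,4) (4,5) (5,4) (5,5)] -> total=4
Click 2 (1,5) count=3: revealed 1 new [(1,5)] -> total=5

Answer: 5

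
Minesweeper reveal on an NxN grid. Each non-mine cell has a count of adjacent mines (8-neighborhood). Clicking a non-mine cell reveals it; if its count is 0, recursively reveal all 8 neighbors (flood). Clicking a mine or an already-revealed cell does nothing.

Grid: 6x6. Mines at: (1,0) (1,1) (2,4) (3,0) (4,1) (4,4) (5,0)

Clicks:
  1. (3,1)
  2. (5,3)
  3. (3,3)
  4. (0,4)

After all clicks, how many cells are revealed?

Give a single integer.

Answer: 11

Derivation:
Click 1 (3,1) count=2: revealed 1 new [(3,1)] -> total=1
Click 2 (5,3) count=1: revealed 1 new [(5,3)] -> total=2
Click 3 (3,3) count=2: revealed 1 new [(3,3)] -> total=3
Click 4 (0,4) count=0: revealed 8 new [(0,2) (0,3) (0,4) (0,5) (1,2) (1,3) (1,4) (1,5)] -> total=11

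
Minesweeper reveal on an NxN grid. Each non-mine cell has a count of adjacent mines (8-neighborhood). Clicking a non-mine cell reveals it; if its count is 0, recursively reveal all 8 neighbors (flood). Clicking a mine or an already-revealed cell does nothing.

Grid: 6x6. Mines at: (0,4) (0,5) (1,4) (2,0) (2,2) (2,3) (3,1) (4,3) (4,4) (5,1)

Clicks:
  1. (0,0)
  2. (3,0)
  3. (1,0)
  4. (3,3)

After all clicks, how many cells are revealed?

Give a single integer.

Answer: 10

Derivation:
Click 1 (0,0) count=0: revealed 8 new [(0,0) (0,1) (0,2) (0,3) (1,0) (1,1) (1,2) (1,3)] -> total=8
Click 2 (3,0) count=2: revealed 1 new [(3,0)] -> total=9
Click 3 (1,0) count=1: revealed 0 new [(none)] -> total=9
Click 4 (3,3) count=4: revealed 1 new [(3,3)] -> total=10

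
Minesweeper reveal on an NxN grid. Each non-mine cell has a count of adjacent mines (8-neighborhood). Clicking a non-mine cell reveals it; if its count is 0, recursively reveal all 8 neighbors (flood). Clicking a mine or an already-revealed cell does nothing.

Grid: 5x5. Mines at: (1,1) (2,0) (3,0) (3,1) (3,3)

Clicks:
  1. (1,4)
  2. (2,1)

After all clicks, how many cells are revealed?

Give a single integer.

Click 1 (1,4) count=0: revealed 9 new [(0,2) (0,3) (0,4) (1,2) (1,3) (1,4) (2,2) (2,3) (2,4)] -> total=9
Click 2 (2,1) count=4: revealed 1 new [(2,1)] -> total=10

Answer: 10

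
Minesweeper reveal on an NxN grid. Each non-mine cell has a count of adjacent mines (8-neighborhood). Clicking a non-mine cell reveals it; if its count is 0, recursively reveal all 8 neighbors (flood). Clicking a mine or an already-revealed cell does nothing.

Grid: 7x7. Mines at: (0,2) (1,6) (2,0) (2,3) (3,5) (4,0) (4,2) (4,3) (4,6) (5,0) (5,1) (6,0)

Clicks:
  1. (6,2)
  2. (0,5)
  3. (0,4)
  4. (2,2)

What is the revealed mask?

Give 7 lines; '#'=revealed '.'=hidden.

Answer: ...###.
...###.
..#....
.......
.......
.......
..#....

Derivation:
Click 1 (6,2) count=1: revealed 1 new [(6,2)] -> total=1
Click 2 (0,5) count=1: revealed 1 new [(0,5)] -> total=2
Click 3 (0,4) count=0: revealed 5 new [(0,3) (0,4) (1,3) (1,4) (1,5)] -> total=7
Click 4 (2,2) count=1: revealed 1 new [(2,2)] -> total=8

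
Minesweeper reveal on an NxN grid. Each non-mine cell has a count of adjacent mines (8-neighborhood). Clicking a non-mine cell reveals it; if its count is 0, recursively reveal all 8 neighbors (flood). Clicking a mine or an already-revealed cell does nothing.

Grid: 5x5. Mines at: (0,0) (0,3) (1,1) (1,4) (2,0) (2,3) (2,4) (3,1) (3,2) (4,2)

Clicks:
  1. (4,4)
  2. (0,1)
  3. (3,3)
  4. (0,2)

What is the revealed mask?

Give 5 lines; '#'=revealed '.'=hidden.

Click 1 (4,4) count=0: revealed 4 new [(3,3) (3,4) (4,3) (4,4)] -> total=4
Click 2 (0,1) count=2: revealed 1 new [(0,1)] -> total=5
Click 3 (3,3) count=4: revealed 0 new [(none)] -> total=5
Click 4 (0,2) count=2: revealed 1 new [(0,2)] -> total=6

Answer: .##..
.....
.....
...##
...##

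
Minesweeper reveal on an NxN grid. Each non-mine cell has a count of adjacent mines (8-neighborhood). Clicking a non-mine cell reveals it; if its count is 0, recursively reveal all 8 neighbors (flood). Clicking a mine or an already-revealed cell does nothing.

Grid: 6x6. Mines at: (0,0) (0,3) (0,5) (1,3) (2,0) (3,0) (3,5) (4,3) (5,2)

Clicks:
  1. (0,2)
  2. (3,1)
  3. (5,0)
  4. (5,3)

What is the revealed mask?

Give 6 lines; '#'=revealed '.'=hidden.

Click 1 (0,2) count=2: revealed 1 new [(0,2)] -> total=1
Click 2 (3,1) count=2: revealed 1 new [(3,1)] -> total=2
Click 3 (5,0) count=0: revealed 4 new [(4,0) (4,1) (5,0) (5,1)] -> total=6
Click 4 (5,3) count=2: revealed 1 new [(5,3)] -> total=7

Answer: ..#...
......
......
.#....
##....
##.#..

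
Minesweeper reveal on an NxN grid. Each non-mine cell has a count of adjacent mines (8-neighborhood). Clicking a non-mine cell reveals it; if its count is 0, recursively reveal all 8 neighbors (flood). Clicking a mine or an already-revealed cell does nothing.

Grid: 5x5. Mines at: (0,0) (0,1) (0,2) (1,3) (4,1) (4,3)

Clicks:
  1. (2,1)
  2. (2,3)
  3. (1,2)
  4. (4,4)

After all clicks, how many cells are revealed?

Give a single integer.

Answer: 11

Derivation:
Click 1 (2,1) count=0: revealed 9 new [(1,0) (1,1) (1,2) (2,0) (2,1) (2,2) (3,0) (3,1) (3,2)] -> total=9
Click 2 (2,3) count=1: revealed 1 new [(2,3)] -> total=10
Click 3 (1,2) count=3: revealed 0 new [(none)] -> total=10
Click 4 (4,4) count=1: revealed 1 new [(4,4)] -> total=11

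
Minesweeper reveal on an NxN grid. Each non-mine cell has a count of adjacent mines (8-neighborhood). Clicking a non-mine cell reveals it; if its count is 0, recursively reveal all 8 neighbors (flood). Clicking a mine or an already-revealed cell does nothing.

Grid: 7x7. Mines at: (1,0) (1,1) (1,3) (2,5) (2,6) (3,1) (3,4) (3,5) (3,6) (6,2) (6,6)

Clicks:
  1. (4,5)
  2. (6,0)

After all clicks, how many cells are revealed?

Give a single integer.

Answer: 7

Derivation:
Click 1 (4,5) count=3: revealed 1 new [(4,5)] -> total=1
Click 2 (6,0) count=0: revealed 6 new [(4,0) (4,1) (5,0) (5,1) (6,0) (6,1)] -> total=7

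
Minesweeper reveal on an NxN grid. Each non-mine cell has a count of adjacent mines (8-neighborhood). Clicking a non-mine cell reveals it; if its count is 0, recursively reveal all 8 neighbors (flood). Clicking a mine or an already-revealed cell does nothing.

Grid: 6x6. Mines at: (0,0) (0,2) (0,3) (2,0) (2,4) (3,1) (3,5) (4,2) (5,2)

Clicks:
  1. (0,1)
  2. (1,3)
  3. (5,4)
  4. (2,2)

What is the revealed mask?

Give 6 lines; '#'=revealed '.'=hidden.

Answer: .#....
...#..
..#...
......
...###
...###

Derivation:
Click 1 (0,1) count=2: revealed 1 new [(0,1)] -> total=1
Click 2 (1,3) count=3: revealed 1 new [(1,3)] -> total=2
Click 3 (5,4) count=0: revealed 6 new [(4,3) (4,4) (4,5) (5,3) (5,4) (5,5)] -> total=8
Click 4 (2,2) count=1: revealed 1 new [(2,2)] -> total=9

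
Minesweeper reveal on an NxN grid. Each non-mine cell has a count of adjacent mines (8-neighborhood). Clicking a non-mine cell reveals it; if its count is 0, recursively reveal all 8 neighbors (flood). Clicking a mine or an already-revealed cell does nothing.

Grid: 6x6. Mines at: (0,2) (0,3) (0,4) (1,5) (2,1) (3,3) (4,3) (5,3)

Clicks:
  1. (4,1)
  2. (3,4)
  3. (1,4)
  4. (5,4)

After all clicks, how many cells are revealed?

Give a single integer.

Click 1 (4,1) count=0: revealed 9 new [(3,0) (3,1) (3,2) (4,0) (4,1) (4,2) (5,0) (5,1) (5,2)] -> total=9
Click 2 (3,4) count=2: revealed 1 new [(3,4)] -> total=10
Click 3 (1,4) count=3: revealed 1 new [(1,4)] -> total=11
Click 4 (5,4) count=2: revealed 1 new [(5,4)] -> total=12

Answer: 12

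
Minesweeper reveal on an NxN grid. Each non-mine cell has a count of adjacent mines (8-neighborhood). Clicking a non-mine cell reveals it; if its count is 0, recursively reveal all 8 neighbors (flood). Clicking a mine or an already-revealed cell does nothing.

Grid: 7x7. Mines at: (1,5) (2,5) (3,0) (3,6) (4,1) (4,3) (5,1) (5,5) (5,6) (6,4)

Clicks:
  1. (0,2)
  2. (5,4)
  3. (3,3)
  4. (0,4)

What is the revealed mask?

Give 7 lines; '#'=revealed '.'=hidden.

Click 1 (0,2) count=0: revealed 19 new [(0,0) (0,1) (0,2) (0,3) (0,4) (1,0) (1,1) (1,2) (1,3) (1,4) (2,0) (2,1) (2,2) (2,3) (2,4) (3,1) (3,2) (3,3) (3,4)] -> total=19
Click 2 (5,4) count=3: revealed 1 new [(5,4)] -> total=20
Click 3 (3,3) count=1: revealed 0 new [(none)] -> total=20
Click 4 (0,4) count=1: revealed 0 new [(none)] -> total=20

Answer: #####..
#####..
#####..
.####..
.......
....#..
.......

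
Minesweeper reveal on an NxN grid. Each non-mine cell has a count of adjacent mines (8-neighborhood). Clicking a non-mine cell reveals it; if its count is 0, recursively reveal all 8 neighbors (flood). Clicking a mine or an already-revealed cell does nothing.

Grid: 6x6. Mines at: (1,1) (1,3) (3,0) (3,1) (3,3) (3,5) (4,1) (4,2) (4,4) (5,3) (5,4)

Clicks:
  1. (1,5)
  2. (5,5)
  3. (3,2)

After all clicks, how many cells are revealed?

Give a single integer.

Answer: 8

Derivation:
Click 1 (1,5) count=0: revealed 6 new [(0,4) (0,5) (1,4) (1,5) (2,4) (2,5)] -> total=6
Click 2 (5,5) count=2: revealed 1 new [(5,5)] -> total=7
Click 3 (3,2) count=4: revealed 1 new [(3,2)] -> total=8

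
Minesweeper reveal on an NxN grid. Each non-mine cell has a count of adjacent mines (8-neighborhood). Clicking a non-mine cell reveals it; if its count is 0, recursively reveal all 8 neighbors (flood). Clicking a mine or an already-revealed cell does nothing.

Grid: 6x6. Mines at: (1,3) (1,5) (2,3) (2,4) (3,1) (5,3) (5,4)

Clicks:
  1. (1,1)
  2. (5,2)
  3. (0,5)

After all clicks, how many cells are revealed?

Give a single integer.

Click 1 (1,1) count=0: revealed 9 new [(0,0) (0,1) (0,2) (1,0) (1,1) (1,2) (2,0) (2,1) (2,2)] -> total=9
Click 2 (5,2) count=1: revealed 1 new [(5,2)] -> total=10
Click 3 (0,5) count=1: revealed 1 new [(0,5)] -> total=11

Answer: 11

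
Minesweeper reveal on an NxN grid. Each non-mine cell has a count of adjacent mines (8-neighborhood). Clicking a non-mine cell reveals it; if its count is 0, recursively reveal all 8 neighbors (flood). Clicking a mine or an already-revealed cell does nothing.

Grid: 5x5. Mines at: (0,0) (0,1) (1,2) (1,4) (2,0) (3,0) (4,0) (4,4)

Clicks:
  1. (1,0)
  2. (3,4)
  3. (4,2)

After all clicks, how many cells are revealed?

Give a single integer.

Click 1 (1,0) count=3: revealed 1 new [(1,0)] -> total=1
Click 2 (3,4) count=1: revealed 1 new [(3,4)] -> total=2
Click 3 (4,2) count=0: revealed 9 new [(2,1) (2,2) (2,3) (3,1) (3,2) (3,3) (4,1) (4,2) (4,3)] -> total=11

Answer: 11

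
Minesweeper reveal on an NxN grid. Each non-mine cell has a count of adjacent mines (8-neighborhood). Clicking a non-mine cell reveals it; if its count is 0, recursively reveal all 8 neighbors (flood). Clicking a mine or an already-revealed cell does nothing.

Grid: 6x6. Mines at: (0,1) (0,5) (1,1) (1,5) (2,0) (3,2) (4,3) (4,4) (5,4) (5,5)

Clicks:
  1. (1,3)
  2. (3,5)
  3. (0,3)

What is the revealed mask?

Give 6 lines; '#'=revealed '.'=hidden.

Click 1 (1,3) count=0: revealed 9 new [(0,2) (0,3) (0,4) (1,2) (1,3) (1,4) (2,2) (2,3) (2,4)] -> total=9
Click 2 (3,5) count=1: revealed 1 new [(3,5)] -> total=10
Click 3 (0,3) count=0: revealed 0 new [(none)] -> total=10

Answer: ..###.
..###.
..###.
.....#
......
......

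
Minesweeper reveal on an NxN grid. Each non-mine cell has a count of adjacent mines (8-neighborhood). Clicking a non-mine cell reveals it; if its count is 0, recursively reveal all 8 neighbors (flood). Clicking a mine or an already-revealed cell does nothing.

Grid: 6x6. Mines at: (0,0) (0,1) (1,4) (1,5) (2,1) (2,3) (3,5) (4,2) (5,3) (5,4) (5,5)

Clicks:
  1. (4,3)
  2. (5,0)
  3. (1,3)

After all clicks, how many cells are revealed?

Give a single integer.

Answer: 8

Derivation:
Click 1 (4,3) count=3: revealed 1 new [(4,3)] -> total=1
Click 2 (5,0) count=0: revealed 6 new [(3,0) (3,1) (4,0) (4,1) (5,0) (5,1)] -> total=7
Click 3 (1,3) count=2: revealed 1 new [(1,3)] -> total=8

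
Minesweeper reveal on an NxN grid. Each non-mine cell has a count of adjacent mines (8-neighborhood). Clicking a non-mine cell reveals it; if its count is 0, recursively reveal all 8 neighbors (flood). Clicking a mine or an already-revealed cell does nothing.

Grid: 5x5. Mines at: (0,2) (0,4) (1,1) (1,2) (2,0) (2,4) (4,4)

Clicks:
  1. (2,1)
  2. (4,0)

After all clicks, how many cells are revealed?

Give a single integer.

Click 1 (2,1) count=3: revealed 1 new [(2,1)] -> total=1
Click 2 (4,0) count=0: revealed 10 new [(2,2) (2,3) (3,0) (3,1) (3,2) (3,3) (4,0) (4,1) (4,2) (4,3)] -> total=11

Answer: 11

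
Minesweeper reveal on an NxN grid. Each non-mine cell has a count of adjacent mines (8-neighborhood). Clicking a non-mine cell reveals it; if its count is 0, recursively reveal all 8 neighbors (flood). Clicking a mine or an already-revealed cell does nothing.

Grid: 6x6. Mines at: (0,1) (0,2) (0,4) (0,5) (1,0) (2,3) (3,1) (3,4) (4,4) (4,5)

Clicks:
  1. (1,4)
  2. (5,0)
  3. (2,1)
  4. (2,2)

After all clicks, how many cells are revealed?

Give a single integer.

Click 1 (1,4) count=3: revealed 1 new [(1,4)] -> total=1
Click 2 (5,0) count=0: revealed 8 new [(4,0) (4,1) (4,2) (4,3) (5,0) (5,1) (5,2) (5,3)] -> total=9
Click 3 (2,1) count=2: revealed 1 new [(2,1)] -> total=10
Click 4 (2,2) count=2: revealed 1 new [(2,2)] -> total=11

Answer: 11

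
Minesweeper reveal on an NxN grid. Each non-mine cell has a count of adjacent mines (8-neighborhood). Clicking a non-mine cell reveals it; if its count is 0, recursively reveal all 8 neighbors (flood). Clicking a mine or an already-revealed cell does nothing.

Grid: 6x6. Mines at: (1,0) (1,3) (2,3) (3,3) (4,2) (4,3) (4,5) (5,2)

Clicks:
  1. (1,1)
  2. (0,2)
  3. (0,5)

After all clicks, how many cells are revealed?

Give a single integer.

Answer: 10

Derivation:
Click 1 (1,1) count=1: revealed 1 new [(1,1)] -> total=1
Click 2 (0,2) count=1: revealed 1 new [(0,2)] -> total=2
Click 3 (0,5) count=0: revealed 8 new [(0,4) (0,5) (1,4) (1,5) (2,4) (2,5) (3,4) (3,5)] -> total=10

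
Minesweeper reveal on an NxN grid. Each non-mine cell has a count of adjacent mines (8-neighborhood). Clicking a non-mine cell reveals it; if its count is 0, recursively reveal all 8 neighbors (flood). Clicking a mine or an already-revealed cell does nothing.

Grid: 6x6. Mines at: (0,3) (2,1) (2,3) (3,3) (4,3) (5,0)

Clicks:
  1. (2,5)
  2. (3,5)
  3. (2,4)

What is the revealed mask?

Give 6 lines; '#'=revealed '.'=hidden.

Answer: ....##
....##
....##
....##
....##
....##

Derivation:
Click 1 (2,5) count=0: revealed 12 new [(0,4) (0,5) (1,4) (1,5) (2,4) (2,5) (3,4) (3,5) (4,4) (4,5) (5,4) (5,5)] -> total=12
Click 2 (3,5) count=0: revealed 0 new [(none)] -> total=12
Click 3 (2,4) count=2: revealed 0 new [(none)] -> total=12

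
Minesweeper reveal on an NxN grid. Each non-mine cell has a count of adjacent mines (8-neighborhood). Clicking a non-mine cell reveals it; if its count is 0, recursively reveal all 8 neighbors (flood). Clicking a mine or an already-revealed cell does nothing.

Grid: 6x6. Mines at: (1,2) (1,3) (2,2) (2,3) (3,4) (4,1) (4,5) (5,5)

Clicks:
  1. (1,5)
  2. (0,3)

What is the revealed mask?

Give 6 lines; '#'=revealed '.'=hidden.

Click 1 (1,5) count=0: revealed 6 new [(0,4) (0,5) (1,4) (1,5) (2,4) (2,5)] -> total=6
Click 2 (0,3) count=2: revealed 1 new [(0,3)] -> total=7

Answer: ...###
....##
....##
......
......
......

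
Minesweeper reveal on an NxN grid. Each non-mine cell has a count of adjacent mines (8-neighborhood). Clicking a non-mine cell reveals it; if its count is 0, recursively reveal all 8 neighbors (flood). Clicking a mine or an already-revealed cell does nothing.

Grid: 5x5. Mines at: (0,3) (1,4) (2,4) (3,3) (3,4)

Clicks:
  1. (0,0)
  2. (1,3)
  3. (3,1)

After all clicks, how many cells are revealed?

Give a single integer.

Click 1 (0,0) count=0: revealed 15 new [(0,0) (0,1) (0,2) (1,0) (1,1) (1,2) (2,0) (2,1) (2,2) (3,0) (3,1) (3,2) (4,0) (4,1) (4,2)] -> total=15
Click 2 (1,3) count=3: revealed 1 new [(1,3)] -> total=16
Click 3 (3,1) count=0: revealed 0 new [(none)] -> total=16

Answer: 16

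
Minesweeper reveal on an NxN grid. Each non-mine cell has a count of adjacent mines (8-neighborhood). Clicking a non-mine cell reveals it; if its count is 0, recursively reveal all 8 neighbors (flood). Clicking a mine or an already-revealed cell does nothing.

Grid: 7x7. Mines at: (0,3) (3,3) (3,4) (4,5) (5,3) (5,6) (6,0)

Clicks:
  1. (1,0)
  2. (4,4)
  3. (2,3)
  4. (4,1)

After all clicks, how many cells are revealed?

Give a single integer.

Click 1 (1,0) count=0: revealed 18 new [(0,0) (0,1) (0,2) (1,0) (1,1) (1,2) (2,0) (2,1) (2,2) (3,0) (3,1) (3,2) (4,0) (4,1) (4,2) (5,0) (5,1) (5,2)] -> total=18
Click 2 (4,4) count=4: revealed 1 new [(4,4)] -> total=19
Click 3 (2,3) count=2: revealed 1 new [(2,3)] -> total=20
Click 4 (4,1) count=0: revealed 0 new [(none)] -> total=20

Answer: 20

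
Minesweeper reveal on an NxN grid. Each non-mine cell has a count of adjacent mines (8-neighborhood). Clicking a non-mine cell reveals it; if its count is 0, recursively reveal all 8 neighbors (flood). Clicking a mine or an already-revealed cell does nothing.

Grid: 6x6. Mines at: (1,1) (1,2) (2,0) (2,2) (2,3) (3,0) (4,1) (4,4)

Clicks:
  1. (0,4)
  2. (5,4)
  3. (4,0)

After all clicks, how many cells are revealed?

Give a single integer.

Answer: 12

Derivation:
Click 1 (0,4) count=0: revealed 10 new [(0,3) (0,4) (0,5) (1,3) (1,4) (1,5) (2,4) (2,5) (3,4) (3,5)] -> total=10
Click 2 (5,4) count=1: revealed 1 new [(5,4)] -> total=11
Click 3 (4,0) count=2: revealed 1 new [(4,0)] -> total=12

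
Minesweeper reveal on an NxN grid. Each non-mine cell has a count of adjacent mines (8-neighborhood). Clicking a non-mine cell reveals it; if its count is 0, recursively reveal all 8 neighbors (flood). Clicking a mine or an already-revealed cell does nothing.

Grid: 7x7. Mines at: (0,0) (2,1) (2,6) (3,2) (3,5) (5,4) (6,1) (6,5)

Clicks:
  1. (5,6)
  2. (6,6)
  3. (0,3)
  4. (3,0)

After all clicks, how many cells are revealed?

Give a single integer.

Answer: 19

Derivation:
Click 1 (5,6) count=1: revealed 1 new [(5,6)] -> total=1
Click 2 (6,6) count=1: revealed 1 new [(6,6)] -> total=2
Click 3 (0,3) count=0: revealed 16 new [(0,1) (0,2) (0,3) (0,4) (0,5) (0,6) (1,1) (1,2) (1,3) (1,4) (1,5) (1,6) (2,2) (2,3) (2,4) (2,5)] -> total=18
Click 4 (3,0) count=1: revealed 1 new [(3,0)] -> total=19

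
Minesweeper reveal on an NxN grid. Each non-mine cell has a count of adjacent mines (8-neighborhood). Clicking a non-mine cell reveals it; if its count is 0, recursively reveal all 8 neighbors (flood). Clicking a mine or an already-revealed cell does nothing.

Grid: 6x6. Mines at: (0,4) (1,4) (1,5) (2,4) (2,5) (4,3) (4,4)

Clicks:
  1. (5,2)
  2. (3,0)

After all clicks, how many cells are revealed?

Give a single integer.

Answer: 22

Derivation:
Click 1 (5,2) count=1: revealed 1 new [(5,2)] -> total=1
Click 2 (3,0) count=0: revealed 21 new [(0,0) (0,1) (0,2) (0,3) (1,0) (1,1) (1,2) (1,3) (2,0) (2,1) (2,2) (2,3) (3,0) (3,1) (3,2) (3,3) (4,0) (4,1) (4,2) (5,0) (5,1)] -> total=22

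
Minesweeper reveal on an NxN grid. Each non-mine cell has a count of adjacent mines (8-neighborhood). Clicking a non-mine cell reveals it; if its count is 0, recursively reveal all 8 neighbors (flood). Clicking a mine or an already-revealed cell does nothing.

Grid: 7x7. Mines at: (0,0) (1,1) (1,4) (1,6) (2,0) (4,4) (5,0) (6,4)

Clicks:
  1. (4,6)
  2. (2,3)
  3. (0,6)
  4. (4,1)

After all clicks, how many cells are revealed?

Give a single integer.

Answer: 13

Derivation:
Click 1 (4,6) count=0: revealed 10 new [(2,5) (2,6) (3,5) (3,6) (4,5) (4,6) (5,5) (5,6) (6,5) (6,6)] -> total=10
Click 2 (2,3) count=1: revealed 1 new [(2,3)] -> total=11
Click 3 (0,6) count=1: revealed 1 new [(0,6)] -> total=12
Click 4 (4,1) count=1: revealed 1 new [(4,1)] -> total=13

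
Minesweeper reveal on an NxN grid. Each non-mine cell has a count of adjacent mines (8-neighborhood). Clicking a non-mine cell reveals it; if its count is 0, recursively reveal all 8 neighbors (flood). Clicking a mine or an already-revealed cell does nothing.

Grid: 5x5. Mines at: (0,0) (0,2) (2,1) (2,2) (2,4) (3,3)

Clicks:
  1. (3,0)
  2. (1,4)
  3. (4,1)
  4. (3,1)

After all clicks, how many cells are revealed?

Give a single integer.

Click 1 (3,0) count=1: revealed 1 new [(3,0)] -> total=1
Click 2 (1,4) count=1: revealed 1 new [(1,4)] -> total=2
Click 3 (4,1) count=0: revealed 5 new [(3,1) (3,2) (4,0) (4,1) (4,2)] -> total=7
Click 4 (3,1) count=2: revealed 0 new [(none)] -> total=7

Answer: 7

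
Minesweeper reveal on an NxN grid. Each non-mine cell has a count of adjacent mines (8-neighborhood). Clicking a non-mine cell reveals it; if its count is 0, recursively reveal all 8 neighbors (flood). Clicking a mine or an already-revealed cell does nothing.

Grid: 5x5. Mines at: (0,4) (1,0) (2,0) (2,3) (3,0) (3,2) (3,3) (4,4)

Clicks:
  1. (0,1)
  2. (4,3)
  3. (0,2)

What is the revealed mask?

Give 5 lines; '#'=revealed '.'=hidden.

Answer: .###.
.###.
.....
.....
...#.

Derivation:
Click 1 (0,1) count=1: revealed 1 new [(0,1)] -> total=1
Click 2 (4,3) count=3: revealed 1 new [(4,3)] -> total=2
Click 3 (0,2) count=0: revealed 5 new [(0,2) (0,3) (1,1) (1,2) (1,3)] -> total=7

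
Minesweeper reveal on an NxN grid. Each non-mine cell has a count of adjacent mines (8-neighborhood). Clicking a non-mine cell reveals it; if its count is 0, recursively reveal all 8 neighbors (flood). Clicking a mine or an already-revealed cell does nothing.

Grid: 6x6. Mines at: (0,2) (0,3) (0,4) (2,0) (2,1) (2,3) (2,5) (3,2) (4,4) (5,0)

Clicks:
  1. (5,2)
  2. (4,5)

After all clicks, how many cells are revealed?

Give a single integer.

Answer: 7

Derivation:
Click 1 (5,2) count=0: revealed 6 new [(4,1) (4,2) (4,3) (5,1) (5,2) (5,3)] -> total=6
Click 2 (4,5) count=1: revealed 1 new [(4,5)] -> total=7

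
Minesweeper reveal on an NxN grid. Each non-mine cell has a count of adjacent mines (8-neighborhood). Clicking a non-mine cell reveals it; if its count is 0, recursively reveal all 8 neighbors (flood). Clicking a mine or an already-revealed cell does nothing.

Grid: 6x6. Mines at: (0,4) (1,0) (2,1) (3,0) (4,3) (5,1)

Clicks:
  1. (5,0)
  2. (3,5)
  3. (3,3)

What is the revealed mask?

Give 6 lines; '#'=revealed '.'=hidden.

Click 1 (5,0) count=1: revealed 1 new [(5,0)] -> total=1
Click 2 (3,5) count=0: revealed 16 new [(1,2) (1,3) (1,4) (1,5) (2,2) (2,3) (2,4) (2,5) (3,2) (3,3) (3,4) (3,5) (4,4) (4,5) (5,4) (5,5)] -> total=17
Click 3 (3,3) count=1: revealed 0 new [(none)] -> total=17

Answer: ......
..####
..####
..####
....##
#...##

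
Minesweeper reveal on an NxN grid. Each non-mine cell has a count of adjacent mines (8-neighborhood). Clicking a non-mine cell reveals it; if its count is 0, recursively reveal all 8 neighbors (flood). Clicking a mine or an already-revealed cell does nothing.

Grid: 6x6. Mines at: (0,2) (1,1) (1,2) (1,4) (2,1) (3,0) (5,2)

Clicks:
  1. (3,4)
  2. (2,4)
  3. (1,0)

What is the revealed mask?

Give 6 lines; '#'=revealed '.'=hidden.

Answer: ......
#.....
..####
..####
..####
...###

Derivation:
Click 1 (3,4) count=0: revealed 15 new [(2,2) (2,3) (2,4) (2,5) (3,2) (3,3) (3,4) (3,5) (4,2) (4,3) (4,4) (4,5) (5,3) (5,4) (5,5)] -> total=15
Click 2 (2,4) count=1: revealed 0 new [(none)] -> total=15
Click 3 (1,0) count=2: revealed 1 new [(1,0)] -> total=16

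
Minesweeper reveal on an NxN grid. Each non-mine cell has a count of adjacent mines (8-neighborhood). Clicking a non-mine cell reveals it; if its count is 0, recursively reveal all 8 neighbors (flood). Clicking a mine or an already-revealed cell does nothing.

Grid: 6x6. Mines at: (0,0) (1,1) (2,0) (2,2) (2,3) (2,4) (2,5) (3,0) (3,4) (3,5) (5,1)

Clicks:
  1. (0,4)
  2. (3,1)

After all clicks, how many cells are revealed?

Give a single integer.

Click 1 (0,4) count=0: revealed 8 new [(0,2) (0,3) (0,4) (0,5) (1,2) (1,3) (1,4) (1,5)] -> total=8
Click 2 (3,1) count=3: revealed 1 new [(3,1)] -> total=9

Answer: 9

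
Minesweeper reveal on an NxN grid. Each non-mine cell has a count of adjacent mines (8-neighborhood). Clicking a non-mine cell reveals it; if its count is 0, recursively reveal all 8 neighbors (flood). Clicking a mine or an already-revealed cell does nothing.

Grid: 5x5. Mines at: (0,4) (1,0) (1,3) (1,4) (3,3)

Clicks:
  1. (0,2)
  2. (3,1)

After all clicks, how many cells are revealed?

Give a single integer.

Answer: 10

Derivation:
Click 1 (0,2) count=1: revealed 1 new [(0,2)] -> total=1
Click 2 (3,1) count=0: revealed 9 new [(2,0) (2,1) (2,2) (3,0) (3,1) (3,2) (4,0) (4,1) (4,2)] -> total=10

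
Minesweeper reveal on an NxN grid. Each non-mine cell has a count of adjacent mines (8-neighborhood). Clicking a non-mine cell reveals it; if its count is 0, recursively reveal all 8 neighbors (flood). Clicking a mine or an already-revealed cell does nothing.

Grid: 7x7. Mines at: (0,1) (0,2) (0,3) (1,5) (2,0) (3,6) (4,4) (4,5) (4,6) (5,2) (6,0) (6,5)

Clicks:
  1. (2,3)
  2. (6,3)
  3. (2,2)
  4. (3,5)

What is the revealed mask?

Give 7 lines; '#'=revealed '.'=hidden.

Answer: .......
.####..
.####..
.#####.
.###...
.......
...#...

Derivation:
Click 1 (2,3) count=0: revealed 15 new [(1,1) (1,2) (1,3) (1,4) (2,1) (2,2) (2,3) (2,4) (3,1) (3,2) (3,3) (3,4) (4,1) (4,2) (4,3)] -> total=15
Click 2 (6,3) count=1: revealed 1 new [(6,3)] -> total=16
Click 3 (2,2) count=0: revealed 0 new [(none)] -> total=16
Click 4 (3,5) count=4: revealed 1 new [(3,5)] -> total=17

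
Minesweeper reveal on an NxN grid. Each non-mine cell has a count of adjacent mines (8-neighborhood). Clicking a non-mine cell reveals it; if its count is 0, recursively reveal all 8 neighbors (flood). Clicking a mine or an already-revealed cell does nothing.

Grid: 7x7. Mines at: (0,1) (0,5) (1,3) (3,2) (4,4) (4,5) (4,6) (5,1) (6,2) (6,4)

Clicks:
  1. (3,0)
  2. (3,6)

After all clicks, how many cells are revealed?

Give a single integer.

Click 1 (3,0) count=0: revealed 8 new [(1,0) (1,1) (2,0) (2,1) (3,0) (3,1) (4,0) (4,1)] -> total=8
Click 2 (3,6) count=2: revealed 1 new [(3,6)] -> total=9

Answer: 9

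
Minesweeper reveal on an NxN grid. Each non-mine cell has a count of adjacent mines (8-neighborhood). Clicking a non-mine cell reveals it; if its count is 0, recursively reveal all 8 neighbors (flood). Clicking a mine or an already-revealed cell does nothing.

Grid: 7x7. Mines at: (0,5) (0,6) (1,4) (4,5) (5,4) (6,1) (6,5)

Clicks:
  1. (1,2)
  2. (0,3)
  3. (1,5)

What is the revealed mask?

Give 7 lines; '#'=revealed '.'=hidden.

Answer: ####...
####.#.
#####..
#####..
#####..
####...
.......

Derivation:
Click 1 (1,2) count=0: revealed 27 new [(0,0) (0,1) (0,2) (0,3) (1,0) (1,1) (1,2) (1,3) (2,0) (2,1) (2,2) (2,3) (2,4) (3,0) (3,1) (3,2) (3,3) (3,4) (4,0) (4,1) (4,2) (4,3) (4,4) (5,0) (5,1) (5,2) (5,3)] -> total=27
Click 2 (0,3) count=1: revealed 0 new [(none)] -> total=27
Click 3 (1,5) count=3: revealed 1 new [(1,5)] -> total=28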